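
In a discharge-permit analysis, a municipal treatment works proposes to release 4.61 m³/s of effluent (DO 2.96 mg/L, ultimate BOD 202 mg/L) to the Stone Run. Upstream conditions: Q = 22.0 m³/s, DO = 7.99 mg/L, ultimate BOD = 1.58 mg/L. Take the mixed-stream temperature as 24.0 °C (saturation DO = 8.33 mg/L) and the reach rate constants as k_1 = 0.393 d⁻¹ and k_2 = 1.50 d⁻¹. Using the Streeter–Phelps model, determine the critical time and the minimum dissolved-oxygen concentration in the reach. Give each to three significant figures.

Mixed DO = (22.0×7.99 + 4.61×2.96)/(22.0+4.61) = 189.4/26.61 = 7.119 mg/L.
Mixed L₀ = (22.0×1.58 + 4.61×202)/(26.61) = 966.0/26.61 = 36.30 mg/L.
Initial deficit D₀ = C_s − DO₀ = 8.33 − 7.119 = 1.211 mg/L.
t_c = (1/1.107) ln[(1.50/0.393)(1 − 1.211×1.107/(0.393×36.30))] = 0.9033 × ln(3.458) = 1.121 d.
D_c = (0.393/1.50) × 36.30 × e^(−0.393×1.121) = 0.2620 × 36.30 × 0.6437 = 6.123 mg/L.
Minimum DO = 8.33 − 6.123 = 2.207 mg/L.

t_c ≈ 1.12 d; minimum DO ≈ 2.21 mg/L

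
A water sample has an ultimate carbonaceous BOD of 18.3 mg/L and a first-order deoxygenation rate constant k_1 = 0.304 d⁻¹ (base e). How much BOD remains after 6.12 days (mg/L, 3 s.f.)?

L ≈ 2.85 mg/L

L_t = L₀ e^(−k_1 t) = 18.3 × e^(−0.304×6.12) = 18.3 × 0.1556 = 2.847 mg/L.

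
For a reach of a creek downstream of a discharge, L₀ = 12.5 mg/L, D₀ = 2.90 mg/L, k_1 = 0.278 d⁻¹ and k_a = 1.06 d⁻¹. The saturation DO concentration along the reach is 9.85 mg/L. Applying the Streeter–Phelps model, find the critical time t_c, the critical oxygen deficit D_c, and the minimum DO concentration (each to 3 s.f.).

t_c = [1/(k_a−k_1)] ln[(k_a/k_1)(1 − D₀(k_a−k_1)/(k_1 L₀))]
= [1/(1.06−0.278)] ln[(1.06/0.278)(1 − 2.90×0.7820/(0.278×12.5))]
= (1/0.7820) ln[3.813 × 0.3474] = 1.279 × ln(1.325) = 1.279 × 0.2811 = 0.3595 d.
D_c = (k_1/k_a) L₀ e^(−k_1 t_c) = (0.278/1.06) × 12.5 × e^(−0.278×0.3595) = 0.2623 × 12.5 × 0.9049 = 2.967 mg/L.
Minimum DO = C_s − D_c = 9.85 − 2.967 = 6.883 mg/L.

t_c ≈ 0.359 d; D_c ≈ 2.97 mg/L; min DO ≈ 6.88 mg/L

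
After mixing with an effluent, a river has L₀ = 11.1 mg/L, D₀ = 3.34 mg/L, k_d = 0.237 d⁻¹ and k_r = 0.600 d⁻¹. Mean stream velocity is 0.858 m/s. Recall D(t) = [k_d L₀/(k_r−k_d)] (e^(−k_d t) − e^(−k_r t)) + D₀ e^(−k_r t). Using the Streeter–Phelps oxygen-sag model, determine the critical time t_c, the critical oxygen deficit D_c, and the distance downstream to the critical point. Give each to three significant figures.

t_c ≈ 0.857 d; D_c ≈ 3.58 mg/L; x_c ≈ 63.5 km

t_c = [1/(k_r−k_d)] ln[(k_r/k_d)(1 − D₀(k_r−k_d)/(k_d L₀))]
= [1/(0.600−0.237)] ln[(0.600/0.237)(1 − 3.34×0.3630/(0.237×11.1))]
= (1/0.3630) ln[2.532 × 0.5391] = 2.755 × ln(1.365) = 2.755 × 0.3111 = 0.8569 d.
D_c = (k_d/k_r) L₀ e^(−k_d t_c) = (0.237/0.600) × 11.1 × e^(−0.237×0.8569) = 0.3950 × 11.1 × 0.8162 = 3.579 mg/L.
x_c = v t_c = 0.858 m/s × 0.8569 d × 86400 s/d = 63530 m ≈ 63.5 km.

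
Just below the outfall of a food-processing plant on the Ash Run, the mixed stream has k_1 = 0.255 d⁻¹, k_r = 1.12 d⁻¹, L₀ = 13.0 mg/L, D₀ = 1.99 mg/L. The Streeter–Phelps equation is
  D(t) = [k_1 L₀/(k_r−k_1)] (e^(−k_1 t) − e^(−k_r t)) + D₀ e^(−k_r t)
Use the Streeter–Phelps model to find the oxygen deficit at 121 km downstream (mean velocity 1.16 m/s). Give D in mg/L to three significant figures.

D ≈ 2.34 mg/L

Travel time t = x/v = 121 km / (1.16 m/s) = 121000 m / 1.16 m/s = 104300 s = 1.207 d.
k_1 L₀/(k_r−k_1) = 0.255×13.0/(1.12−0.255) = 3.315/0.8650 = 3.832 mg/L.
e^(−k_1 t) = e^(−0.255×1.207) = 0.7350; e^(−k_r t) = e^(−1.12×1.207) = 0.2587.
D = 3.832 × (0.7350 − 0.2587) + 1.99 × 0.2587 = 1.826 + 0.5148 = 2.340 mg/L.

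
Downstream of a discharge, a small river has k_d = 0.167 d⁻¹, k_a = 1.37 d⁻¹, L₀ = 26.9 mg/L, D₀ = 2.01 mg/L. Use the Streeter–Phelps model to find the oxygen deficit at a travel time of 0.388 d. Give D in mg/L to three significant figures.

k_d L₀/(k_a−k_d) = 0.167×26.9/(1.37−0.167) = 4.492/1.203 = 3.734 mg/L.
e^(−k_d t) = e^(−0.167×0.3880) = 0.9373; e^(−k_a t) = e^(−1.37×0.3880) = 0.5877.
D = 3.734 × (0.9373 − 0.5877) + 2.01 × 0.5877 = 1.305 + 1.181 = 2.487 mg/L.

D ≈ 2.49 mg/L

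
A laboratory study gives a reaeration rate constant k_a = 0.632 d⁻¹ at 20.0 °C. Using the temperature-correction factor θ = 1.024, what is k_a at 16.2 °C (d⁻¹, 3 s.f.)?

k_a ≈ 0.578 d⁻¹

k_a(T₂) = k_a(T₁) · θ^(T₂−T₁) = 0.632 × 1.024^(16.2−20.0)
= 0.632 × 1.024^-3.80 = 0.632 × 0.9138 = 0.5775 d⁻¹.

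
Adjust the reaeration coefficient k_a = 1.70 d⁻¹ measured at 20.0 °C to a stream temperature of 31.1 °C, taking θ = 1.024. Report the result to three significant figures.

k_a(T₂) = k_a(T₁) · θ^(T₂−T₁) = 1.70 × 1.024^(31.1−20.0)
= 1.70 × 1.024^11.1 = 1.70 × 1.301 = 2.212 d⁻¹.

k_a ≈ 2.21 d⁻¹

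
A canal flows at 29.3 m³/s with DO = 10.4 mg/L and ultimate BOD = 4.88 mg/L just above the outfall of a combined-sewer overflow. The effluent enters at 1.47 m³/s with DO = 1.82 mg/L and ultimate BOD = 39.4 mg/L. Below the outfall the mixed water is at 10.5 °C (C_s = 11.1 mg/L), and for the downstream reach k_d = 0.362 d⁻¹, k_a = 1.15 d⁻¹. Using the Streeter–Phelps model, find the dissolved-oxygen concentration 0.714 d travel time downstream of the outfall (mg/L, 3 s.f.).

DO ≈ 9.62 mg/L

Mixed DO = (29.3×10.4 + 1.47×1.82)/(29.3+1.47) = 307.4/30.77 = 9.990 mg/L.
Mixed L₀ = (29.3×4.88 + 1.47×39.4)/(30.77) = 200.9/30.77 = 6.529 mg/L.
Initial deficit D₀ = C_s − DO₀ = 11.1 − 9.990 = 1.110 mg/L.
D(0.714) = [0.362×6.529/(1.15−0.362)](e^(−0.362×0.714) − e^(−1.15×0.714)) + 1.110 e^(−1.15×0.714)
= 2.999 × (0.7722 − 0.4399) + 1.110 × 0.4399 = 1.485 mg/L.
DO = 11.1 − 1.485 = 9.615 mg/L.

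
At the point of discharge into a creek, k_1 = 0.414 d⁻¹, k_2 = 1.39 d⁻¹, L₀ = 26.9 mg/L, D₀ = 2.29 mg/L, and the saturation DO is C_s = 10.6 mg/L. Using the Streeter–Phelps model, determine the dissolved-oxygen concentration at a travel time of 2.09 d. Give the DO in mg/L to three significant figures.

k_1 L₀/(k_2−k_1) = 0.414×26.9/(1.39−0.414) = 11.14/0.9760 = 11.41 mg/L.
e^(−k_1 t) = e^(−0.414×2.090) = 0.4209; e^(−k_2 t) = e^(−1.39×2.090) = 0.05474.
D = 11.41 × (0.4209 − 0.05474) + 2.29 × 0.05474 = 4.178 + 0.1254 = 4.304 mg/L.
DO = C_s − D = 10.6 − 4.304 = 6.296 mg/L.

DO ≈ 6.30 mg/L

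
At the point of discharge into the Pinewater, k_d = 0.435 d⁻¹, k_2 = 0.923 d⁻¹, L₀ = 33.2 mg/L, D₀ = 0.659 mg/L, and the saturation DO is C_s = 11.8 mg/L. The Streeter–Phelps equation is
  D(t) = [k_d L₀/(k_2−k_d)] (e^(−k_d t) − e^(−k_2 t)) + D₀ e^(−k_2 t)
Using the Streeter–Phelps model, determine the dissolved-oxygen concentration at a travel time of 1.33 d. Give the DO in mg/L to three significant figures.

k_d L₀/(k_2−k_d) = 0.435×33.2/(0.923−0.435) = 14.44/0.4880 = 29.59 mg/L.
e^(−k_d t) = e^(−0.435×1.330) = 0.5607; e^(−k_2 t) = e^(−0.923×1.330) = 0.2930.
D = 29.59 × (0.5607 − 0.2930) + 0.659 × 0.2930 = 7.923 + 0.1931 = 8.116 mg/L.
DO = C_s − D = 11.8 − 8.116 = 3.684 mg/L.

DO ≈ 3.68 mg/L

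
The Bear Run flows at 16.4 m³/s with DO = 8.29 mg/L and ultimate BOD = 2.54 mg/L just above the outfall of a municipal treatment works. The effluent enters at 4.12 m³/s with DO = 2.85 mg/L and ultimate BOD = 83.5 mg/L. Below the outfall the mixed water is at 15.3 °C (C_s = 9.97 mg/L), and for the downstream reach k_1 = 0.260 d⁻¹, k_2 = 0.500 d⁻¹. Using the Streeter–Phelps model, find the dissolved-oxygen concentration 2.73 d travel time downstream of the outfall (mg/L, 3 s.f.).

DO ≈ 4.45 mg/L

Mixed DO = (16.4×8.29 + 4.12×2.85)/(16.4+4.12) = 147.7/20.52 = 7.198 mg/L.
Mixed L₀ = (16.4×2.54 + 4.12×83.5)/(20.52) = 385.7/20.52 = 18.80 mg/L.
Initial deficit D₀ = C_s − DO₀ = 9.97 − 7.198 = 2.772 mg/L.
D(2.73) = [0.260×18.80/(0.500−0.260)](e^(−0.260×2.73) − e^(−0.500×2.73)) + 2.772 e^(−0.500×2.73)
= 20.36 × (0.4917 − 0.2554) + 2.772 × 0.2554 = 5.521 mg/L.
DO = 9.97 − 5.521 = 4.449 mg/L.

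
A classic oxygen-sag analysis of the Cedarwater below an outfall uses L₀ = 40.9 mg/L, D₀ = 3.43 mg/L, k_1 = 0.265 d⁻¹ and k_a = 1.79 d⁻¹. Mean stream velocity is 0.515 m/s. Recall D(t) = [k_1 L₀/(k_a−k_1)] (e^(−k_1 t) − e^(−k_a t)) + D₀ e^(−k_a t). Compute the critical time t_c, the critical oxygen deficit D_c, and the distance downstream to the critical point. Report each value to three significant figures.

t_c ≈ 0.821 d; D_c ≈ 4.87 mg/L; x_c ≈ 36.5 km

With k_a/k_1 = 6.755 and 1 − D₀(k_a−k_1)/(k_1 L₀) = 0.5174,
t_c = ln(6.755 × 0.5174) / (1.79 − 0.265) = ln(3.495) / 1.525 = 1.251/1.525 = 0.8205 d.
L(t_c) = L₀ e^(−k_1 t_c) = 40.9 × 0.8046 = 32.91 mg/L, and at the critical point k_a D_c = k_1 L, so D_c = (0.265/1.79) × 32.91 = 4.872 mg/L.
x_c = v t_c = 0.515 m/s × 0.8205 d × 86400 s/d = 36510 m ≈ 36.5 km.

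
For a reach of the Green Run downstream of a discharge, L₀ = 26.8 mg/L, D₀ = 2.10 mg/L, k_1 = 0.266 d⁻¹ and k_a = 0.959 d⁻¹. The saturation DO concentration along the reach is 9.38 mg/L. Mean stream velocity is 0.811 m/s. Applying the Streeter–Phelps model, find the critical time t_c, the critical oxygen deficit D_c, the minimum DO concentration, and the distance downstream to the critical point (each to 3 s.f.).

t_c ≈ 1.52 d; D_c ≈ 4.96 mg/L; min DO ≈ 4.42 mg/L; x_c ≈ 107 km

At the critical point dD/dt = 0, so k_1 L₀ e^(−k_1 t) = k_a D. Substituting D(t) from the Streeter–Phelps equation and solving for t gives
t_c = ln[(k_a/k_1)(1 − D₀(k_a−k_1)/(k_1 L₀))] / (k_a−k_1).
Here k_a−k_1 = 0.6930 d⁻¹ and 1 − D₀(k_a−k_1)/(k_1 L₀) = 1 − 2.10×0.6930/(0.266×26.8) = 0.7959, so
t_c = ln(3.605 × 0.7959) / 0.6930 = 1.054 / 0.6930 = 1.521 d.
L(t_c) = L₀ e^(−k_1 t_c) = 26.8 × 0.6673 = 17.88 mg/L, and at the critical point k_a D_c = k_1 L, so D_c = (0.266/0.959) × 17.88 = 4.960 mg/L.
Minimum DO = C_s − D_c = 9.38 − 4.960 = 4.420 mg/L.
x_c = v t_c = 0.811 m/s × 1.521 d × 86400 s/d = 106600 m ≈ 107 km.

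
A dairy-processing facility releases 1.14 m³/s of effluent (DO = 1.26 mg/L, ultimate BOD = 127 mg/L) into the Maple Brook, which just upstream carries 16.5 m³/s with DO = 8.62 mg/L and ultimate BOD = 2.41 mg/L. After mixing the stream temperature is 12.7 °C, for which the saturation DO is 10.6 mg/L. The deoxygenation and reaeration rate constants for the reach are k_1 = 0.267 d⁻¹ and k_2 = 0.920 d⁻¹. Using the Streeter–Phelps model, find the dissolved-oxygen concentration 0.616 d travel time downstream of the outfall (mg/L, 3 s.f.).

DO ≈ 8.00 mg/L

Mixed DO = (16.5×8.62 + 1.14×1.26)/(16.5+1.14) = 143.7/17.64 = 8.144 mg/L.
Mixed L₀ = (16.5×2.41 + 1.14×127)/(17.64) = 184.5/17.64 = 10.46 mg/L.
Initial deficit D₀ = C_s − DO₀ = 10.6 − 8.144 = 2.456 mg/L.
D(0.616) = [0.267×10.46/(0.920−0.267)](e^(−0.267×0.616) − e^(−0.920×0.616)) + 2.456 e^(−0.920×0.616)
= 4.278 × (0.8483 − 0.5674) + 2.456 × 0.5674 = 2.595 mg/L.
DO = 10.6 − 2.595 = 8.005 mg/L.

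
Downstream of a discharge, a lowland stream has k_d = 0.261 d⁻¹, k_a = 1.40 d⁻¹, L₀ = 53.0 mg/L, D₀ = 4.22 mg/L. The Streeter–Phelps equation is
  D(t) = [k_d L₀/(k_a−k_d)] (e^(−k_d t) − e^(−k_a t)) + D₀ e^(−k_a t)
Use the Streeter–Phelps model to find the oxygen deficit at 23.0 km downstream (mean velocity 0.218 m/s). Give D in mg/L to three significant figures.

D ≈ 7.40 mg/L

Travel time t = x/v = 23.0 km / (0.218 m/s) = 23000 m / 0.218 m/s = 105500 s = 1.221 d.
k_d L₀/(k_a−k_d) = 0.261×53.0/(1.40−0.261) = 13.83/1.139 = 12.14 mg/L.
e^(−k_d t) = e^(−0.261×1.221) = 0.7271; e^(−k_a t) = e^(−1.40×1.221) = 0.1809.
D = 12.14 × (0.7271 − 0.1809) + 4.22 × 0.1809 = 6.633 + 0.7636 = 7.396 mg/L.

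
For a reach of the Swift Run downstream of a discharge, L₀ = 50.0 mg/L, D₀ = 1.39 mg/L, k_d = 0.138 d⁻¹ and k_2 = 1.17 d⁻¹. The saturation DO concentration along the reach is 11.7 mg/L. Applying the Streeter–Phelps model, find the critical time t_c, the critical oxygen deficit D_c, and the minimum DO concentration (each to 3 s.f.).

t_c ≈ 1.85 d; D_c ≈ 4.57 mg/L; min DO ≈ 7.13 mg/L

At the critical point dD/dt = 0, so k_d L₀ e^(−k_d t) = k_2 D. Substituting D(t) from the Streeter–Phelps equation and solving for t gives
t_c = ln[(k_2/k_d)(1 − D₀(k_2−k_d)/(k_d L₀))] / (k_2−k_d).
Here k_2−k_d = 1.032 d⁻¹ and 1 − D₀(k_2−k_d)/(k_d L₀) = 1 − 1.39×1.032/(0.138×50.0) = 0.7921, so
t_c = ln(8.478 × 0.7921) / 1.032 = 1.904 / 1.032 = 1.845 d.
L(t_c) = L₀ e^(−k_d t_c) = 50.0 × 0.7752 = 38.76 mg/L, and at the critical point k_2 D_c = k_d L, so D_c = (0.138/1.17) × 38.76 = 4.572 mg/L.
Minimum DO = C_s − D_c = 11.7 − 4.572 = 7.128 mg/L.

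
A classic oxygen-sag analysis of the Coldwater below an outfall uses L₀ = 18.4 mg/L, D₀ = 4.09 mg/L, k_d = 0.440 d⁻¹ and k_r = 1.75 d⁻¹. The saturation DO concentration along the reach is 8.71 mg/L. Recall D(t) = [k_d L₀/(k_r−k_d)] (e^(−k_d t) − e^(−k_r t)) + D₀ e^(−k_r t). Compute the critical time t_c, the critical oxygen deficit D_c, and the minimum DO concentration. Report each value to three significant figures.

At the critical point dD/dt = 0, so k_d L₀ e^(−k_d t) = k_r D. Substituting D(t) from the Streeter–Phelps equation and solving for t gives
t_c = ln[(k_r/k_d)(1 − D₀(k_r−k_d)/(k_d L₀))] / (k_r−k_d).
Here k_r−k_d = 1.310 d⁻¹ and 1 − D₀(k_r−k_d)/(k_d L₀) = 1 − 4.09×1.310/(0.440×18.4) = 0.3382, so
t_c = ln(3.977 × 0.3382) / 1.310 = 0.2965 / 1.310 = 0.2263 d.
D_c = (k_d/k_r) L₀ e^(−k_d t_c) = (0.440/1.75) × 18.4 × e^(−0.440×0.2263) = 0.2514 × 18.4 × 0.9052 = 4.188 mg/L.
Minimum DO = C_s − D_c = 8.71 − 4.188 = 4.522 mg/L.

t_c ≈ 0.226 d; D_c ≈ 4.19 mg/L; min DO ≈ 4.52 mg/L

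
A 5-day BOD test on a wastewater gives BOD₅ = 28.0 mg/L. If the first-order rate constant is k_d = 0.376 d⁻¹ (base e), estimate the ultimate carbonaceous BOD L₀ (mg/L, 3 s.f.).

BOD₅ = L₀(1 − e^(−5k_d)) ⇒ L₀ = BOD₅ / (1 − e^(−5×0.376))
= 28.0 / (1 − 0.1526) = 28.0 / 0.8474 = 33.04 mg/L.

L₀ ≈ 33.0 mg/L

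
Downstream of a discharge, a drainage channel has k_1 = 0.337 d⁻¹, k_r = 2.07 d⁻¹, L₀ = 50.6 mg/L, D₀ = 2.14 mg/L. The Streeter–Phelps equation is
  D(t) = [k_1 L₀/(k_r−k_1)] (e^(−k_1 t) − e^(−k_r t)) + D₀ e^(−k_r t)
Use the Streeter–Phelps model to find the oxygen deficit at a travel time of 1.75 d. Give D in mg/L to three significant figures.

D ≈ 5.25 mg/L

k_1 L₀/(k_r−k_1) = 0.337×50.6/(2.07−0.337) = 17.05/1.733 = 9.840 mg/L.
e^(−k_1 t) = e^(−0.337×1.750) = 0.5545; e^(−k_r t) = e^(−2.07×1.750) = 0.02672.
D = 9.840 × (0.5545 − 0.02672) + 2.14 × 0.02672 = 5.193 + 0.05717 = 5.250 mg/L.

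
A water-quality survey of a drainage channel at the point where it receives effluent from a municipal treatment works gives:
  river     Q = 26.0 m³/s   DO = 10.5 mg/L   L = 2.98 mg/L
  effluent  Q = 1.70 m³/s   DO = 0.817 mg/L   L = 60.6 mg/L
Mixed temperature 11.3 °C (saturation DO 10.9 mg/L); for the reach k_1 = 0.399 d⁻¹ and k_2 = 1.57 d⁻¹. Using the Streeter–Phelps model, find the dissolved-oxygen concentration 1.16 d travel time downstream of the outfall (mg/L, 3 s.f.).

DO ≈ 9.70 mg/L

Mixed DO = (26.0×10.5 + 1.70×0.817)/(26.0+1.70) = 274.4/27.70 = 9.906 mg/L.
Mixed L₀ = (26.0×2.98 + 1.70×60.6)/(27.70) = 180.5/27.70 = 6.516 mg/L.
Initial deficit D₀ = C_s − DO₀ = 10.9 − 9.906 = 0.9943 mg/L.
D(1.16) = [0.399×6.516/(1.57−0.399)](e^(−0.399×1.16) − e^(−1.57×1.16)) + 0.9943 e^(−1.57×1.16)
= 2.220 × (0.6295 − 0.1618) + 0.9943 × 0.1618 = 1.199 mg/L.
DO = 10.9 − 1.199 = 9.701 mg/L.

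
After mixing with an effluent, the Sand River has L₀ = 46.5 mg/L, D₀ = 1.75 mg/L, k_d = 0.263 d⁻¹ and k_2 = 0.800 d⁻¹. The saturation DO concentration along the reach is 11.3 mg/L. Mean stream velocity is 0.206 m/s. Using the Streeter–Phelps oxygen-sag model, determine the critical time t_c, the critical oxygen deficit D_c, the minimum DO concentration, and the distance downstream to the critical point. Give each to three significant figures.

t_c = [1/(k_2−k_d)] ln[(k_2/k_d)(1 − D₀(k_2−k_d)/(k_d L₀))]
= [1/(0.800−0.263)] ln[(0.800/0.263)(1 − 1.75×0.5370/(0.263×46.5))]
= (1/0.5370) ln[3.042 × 0.9232] = 1.862 × ln(2.808) = 1.862 × 1.033 = 1.923 d.
L(t_c) = L₀ e^(−k_d t_c) = 46.5 × 0.6031 = 28.04 mg/L, and at the critical point k_2 D_c = k_d L, so D_c = (0.263/0.800) × 28.04 = 9.219 mg/L.
Minimum DO = C_s − D_c = 11.3 − 9.219 = 2.081 mg/L.
x_c = v t_c = 0.206 m/s × 1.923 d × 86400 s/d = 34220 m ≈ 34.2 km.

t_c ≈ 1.92 d; D_c ≈ 9.22 mg/L; min DO ≈ 2.08 mg/L; x_c ≈ 34.2 km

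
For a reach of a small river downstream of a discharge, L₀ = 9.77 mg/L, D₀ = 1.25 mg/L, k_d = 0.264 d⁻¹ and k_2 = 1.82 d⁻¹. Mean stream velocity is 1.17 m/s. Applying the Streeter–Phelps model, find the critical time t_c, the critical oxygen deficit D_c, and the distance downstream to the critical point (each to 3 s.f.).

t_c ≈ 0.339 d; D_c ≈ 1.30 mg/L; x_c ≈ 34.3 km

With k_2/k_d = 6.894 and 1 − D₀(k_2−k_d)/(k_d L₀) = 0.2459,
t_c = ln(6.894 × 0.2459) / (1.82 − 0.264) = ln(1.695) / 1.556 = 0.5279/1.556 = 0.3392 d.
L(t_c) = L₀ e^(−k_d t_c) = 9.77 × 0.9143 = 8.933 mg/L, and at the critical point k_2 D_c = k_d L, so D_c = (0.264/1.82) × 8.933 = 1.296 mg/L.
x_c = v t_c = 1.17 m/s × 0.3392 d × 86400 s/d = 34290 m ≈ 34.3 km.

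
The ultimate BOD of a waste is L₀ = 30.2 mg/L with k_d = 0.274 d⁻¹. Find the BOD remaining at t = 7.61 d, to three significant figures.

L ≈ 3.75 mg/L

L_t = L₀ e^(−k_d t) = 30.2 × e^(−0.274×7.61) = 30.2 × 0.1243 = 3.754 mg/L.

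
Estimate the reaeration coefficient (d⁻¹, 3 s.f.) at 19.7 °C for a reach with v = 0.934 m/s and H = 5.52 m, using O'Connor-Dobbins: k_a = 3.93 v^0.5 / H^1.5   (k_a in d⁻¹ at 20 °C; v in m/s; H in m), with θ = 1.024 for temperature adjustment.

k_a(20) = 3.93 × 0.934^0.5 / 5.52^1.5 = 3.93 × 0.9664 / 12.97 = 0.2929 d⁻¹.
k_a(19.7) = 0.2929 × 1.024^(19.7−20) = 0.2929 × 0.9929 = 0.2908 d⁻¹.

k_a ≈ 0.291 d⁻¹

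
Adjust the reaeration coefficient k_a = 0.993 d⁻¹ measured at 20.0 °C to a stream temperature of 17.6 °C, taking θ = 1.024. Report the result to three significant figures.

k_a ≈ 0.938 d⁻¹

k_a(T₂) = k_a(T₁) · θ^(T₂−T₁) = 0.993 × 1.024^(17.6−20.0)
= 0.993 × 1.024^-2.40 = 0.993 × 0.9447 = 0.9381 d⁻¹.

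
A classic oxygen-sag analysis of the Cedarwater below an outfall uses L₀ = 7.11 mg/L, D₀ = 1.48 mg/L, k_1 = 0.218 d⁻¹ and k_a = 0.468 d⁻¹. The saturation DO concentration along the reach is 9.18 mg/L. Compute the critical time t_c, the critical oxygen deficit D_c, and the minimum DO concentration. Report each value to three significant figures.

t_c = [1/(k_a−k_1)] ln[(k_a/k_1)(1 − D₀(k_a−k_1)/(k_1 L₀))]
= [1/(0.468−0.218)] ln[(0.468/0.218)(1 − 1.48×0.2500/(0.218×7.11))]
= (1/0.2500) ln[2.147 × 0.7613] = 4.000 × ln(1.634) = 4.000 × 0.4912 = 1.965 d.
L(t_c) = L₀ e^(−k_1 t_c) = 7.11 × 0.6516 = 4.633 mg/L, and at the critical point k_a D_c = k_1 L, so D_c = (0.218/0.468) × 4.633 = 2.158 mg/L.
Minimum DO = C_s − D_c = 9.18 − 2.158 = 7.022 mg/L.

t_c ≈ 1.96 d; D_c ≈ 2.16 mg/L; min DO ≈ 7.02 mg/L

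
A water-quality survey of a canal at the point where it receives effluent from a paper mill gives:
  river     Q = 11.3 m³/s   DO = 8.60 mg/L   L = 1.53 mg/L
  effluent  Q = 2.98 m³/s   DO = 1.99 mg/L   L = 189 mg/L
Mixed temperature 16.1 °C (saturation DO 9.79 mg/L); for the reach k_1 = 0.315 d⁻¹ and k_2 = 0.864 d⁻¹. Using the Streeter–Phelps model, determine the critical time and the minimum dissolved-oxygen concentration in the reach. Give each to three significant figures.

t_c ≈ 1.63 d; minimum DO ≈ 0.908 mg/L

Mixed DO = (11.3×8.60 + 2.98×1.99)/(11.3+2.98) = 103.1/14.28 = 7.221 mg/L.
Mixed L₀ = (11.3×1.53 + 2.98×189)/(14.28) = 580.5/14.28 = 40.65 mg/L.
Initial deficit D₀ = C_s − DO₀ = 9.79 − 7.221 = 2.569 mg/L.
t_c = (1/0.5490) ln[(0.864/0.315)(1 − 2.569×0.5490/(0.315×40.65))] = 1.821 × ln(2.441) = 1.625 d.
D_c = (0.315/0.864) × 40.65 × e^(−0.315×1.625) = 0.3646 × 40.65 × 0.5993 = 8.882 mg/L.
Minimum DO = 9.79 − 8.882 = 0.9076 mg/L.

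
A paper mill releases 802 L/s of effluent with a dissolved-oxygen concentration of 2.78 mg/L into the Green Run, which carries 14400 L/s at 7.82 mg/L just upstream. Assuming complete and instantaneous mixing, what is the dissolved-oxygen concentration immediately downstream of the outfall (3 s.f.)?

7.55 mg/L

Flow-weighted mixing: C = (Q_r C_r + Q_w C_w)/(Q_r + Q_w)
= (14400×7.82 + 802×2.78)/(14400 + 802) = 114800/15200 = 7.554 mg/L.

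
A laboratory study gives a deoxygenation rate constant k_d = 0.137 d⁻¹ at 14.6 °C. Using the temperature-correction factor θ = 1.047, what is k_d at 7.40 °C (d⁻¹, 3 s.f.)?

k_d ≈ 0.0984 d⁻¹

k_d(T₂) = k_d(T₁) · θ^(T₂−T₁) = 0.137 × 1.047^(7.40−14.6)
= 0.137 × 1.047^-7.20 = 0.137 × 0.7184 = 0.09842 d⁻¹.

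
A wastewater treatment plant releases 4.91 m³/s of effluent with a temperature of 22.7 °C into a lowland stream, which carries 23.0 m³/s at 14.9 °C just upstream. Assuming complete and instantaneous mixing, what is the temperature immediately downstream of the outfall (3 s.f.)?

16.3 °C

Flow-weighted mixing: C = (Q_r C_r + Q_w C_w)/(Q_r + Q_w)
= (23.0×14.9 + 4.91×22.7)/(23.0 + 4.91) = 454.2/27.91 = 16.27 °C.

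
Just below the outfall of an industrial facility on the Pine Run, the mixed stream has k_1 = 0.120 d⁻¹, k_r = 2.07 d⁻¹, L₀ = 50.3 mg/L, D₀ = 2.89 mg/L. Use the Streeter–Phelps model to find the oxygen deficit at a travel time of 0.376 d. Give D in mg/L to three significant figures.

D ≈ 2.86 mg/L

k_1 L₀/(k_r−k_1) = 0.120×50.3/(2.07−0.120) = 6.036/1.950 = 3.095 mg/L.
e^(−k_1 t) = e^(−0.120×0.3760) = 0.9559; e^(−k_r t) = e^(−2.07×0.3760) = 0.4592.
D = 3.095 × (0.9559 − 0.4592) + 2.89 × 0.4592 = 1.537 + 1.327 = 2.865 mg/L.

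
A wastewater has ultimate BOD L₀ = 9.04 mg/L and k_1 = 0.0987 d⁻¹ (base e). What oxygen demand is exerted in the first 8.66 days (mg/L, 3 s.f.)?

y_t = L₀(1 − e^(−k_1 t)) = 9.04 × (1 − e^(−0.0987×8.66))
= 9.04 × (1 − 0.4254) = 9.04 × 0.5746 = 5.194 mg/L.

y ≈ 5.19 mg/L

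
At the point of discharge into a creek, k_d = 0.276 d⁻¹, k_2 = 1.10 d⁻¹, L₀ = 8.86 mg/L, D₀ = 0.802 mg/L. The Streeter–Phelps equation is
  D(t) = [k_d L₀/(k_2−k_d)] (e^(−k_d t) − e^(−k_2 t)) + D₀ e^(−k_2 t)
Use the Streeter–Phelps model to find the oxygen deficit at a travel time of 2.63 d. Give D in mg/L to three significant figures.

k_d L₀/(k_2−k_d) = 0.276×8.86/(1.10−0.276) = 2.445/0.8240 = 2.968 mg/L.
e^(−k_d t) = e^(−0.276×2.630) = 0.4839; e^(−k_2 t) = e^(−1.10×2.630) = 0.05541.
D = 2.968 × (0.4839 − 0.05541) + 0.802 × 0.05541 = 1.272 + 0.04444 = 1.316 mg/L.

D ≈ 1.32 mg/L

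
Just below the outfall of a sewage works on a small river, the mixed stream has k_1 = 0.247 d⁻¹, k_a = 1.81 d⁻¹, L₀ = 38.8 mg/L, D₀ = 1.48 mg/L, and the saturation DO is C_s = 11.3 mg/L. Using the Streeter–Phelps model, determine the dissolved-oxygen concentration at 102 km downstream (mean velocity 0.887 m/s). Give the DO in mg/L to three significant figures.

Travel time t = x/v = 102 km / (0.887 m/s) = 102000 m / 0.887 m/s = 115000 s = 1.331 d.
k_1 L₀/(k_a−k_1) = 0.247×38.8/(1.81−0.247) = 9.584/1.563 = 6.132 mg/L.
e^(−k_1 t) = e^(−0.247×1.331) = 0.7198; e^(−k_a t) = e^(−1.81×1.331) = 0.08990.
D = 6.132 × (0.7198 − 0.08990) + 1.48 × 0.08990 = 3.862 + 0.1331 = 3.995 mg/L.
DO = C_s − D = 11.3 − 3.995 = 7.305 mg/L.

DO ≈ 7.30 mg/L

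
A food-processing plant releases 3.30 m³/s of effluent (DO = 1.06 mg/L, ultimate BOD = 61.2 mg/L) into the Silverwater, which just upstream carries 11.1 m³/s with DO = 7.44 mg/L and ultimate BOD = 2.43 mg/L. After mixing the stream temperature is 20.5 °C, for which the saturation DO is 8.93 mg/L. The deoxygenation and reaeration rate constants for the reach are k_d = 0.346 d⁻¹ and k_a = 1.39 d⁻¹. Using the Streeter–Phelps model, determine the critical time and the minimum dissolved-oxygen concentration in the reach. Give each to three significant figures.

t_c ≈ 0.545 d; minimum DO ≈ 5.65 mg/L

Mixed DO = (11.1×7.44 + 3.30×1.06)/(11.1+3.30) = 86.08/14.40 = 5.978 mg/L.
Mixed L₀ = (11.1×2.43 + 3.30×61.2)/(14.40) = 228.9/14.40 = 15.90 mg/L.
Initial deficit D₀ = C_s − DO₀ = 8.93 − 5.978 = 2.952 mg/L.
t_c = (1/1.044) ln[(1.39/0.346)(1 − 2.952×1.044/(0.346×15.90))] = 0.9579 × ln(1.766) = 0.5450 d.
D_c = (0.346/1.39) × 15.90 × e^(−0.346×0.5450) = 0.2489 × 15.90 × 0.8281 = 3.277 mg/L.
Minimum DO = 8.93 − 3.277 = 5.653 mg/L.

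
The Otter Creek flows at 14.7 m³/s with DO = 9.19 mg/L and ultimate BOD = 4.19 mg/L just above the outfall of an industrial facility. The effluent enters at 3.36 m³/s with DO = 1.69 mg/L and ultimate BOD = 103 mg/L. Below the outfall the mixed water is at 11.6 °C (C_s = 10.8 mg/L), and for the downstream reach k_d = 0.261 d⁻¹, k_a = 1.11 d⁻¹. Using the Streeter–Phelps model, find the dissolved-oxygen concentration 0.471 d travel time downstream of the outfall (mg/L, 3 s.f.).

Mixed DO = (14.7×9.19 + 3.36×1.69)/(14.7+3.36) = 140.8/18.06 = 7.795 mg/L.
Mixed L₀ = (14.7×4.19 + 3.36×103)/(18.06) = 407.7/18.06 = 22.57 mg/L.
Initial deficit D₀ = C_s − DO₀ = 10.8 − 7.795 = 3.005 mg/L.
D(0.471) = [0.261×22.57/(1.11−0.261)](e^(−0.261×0.471) − e^(−1.11×0.471)) + 3.005 e^(−1.11×0.471)
= 6.939 × (0.8843 − 0.5929) + 3.005 × 0.5929 = 3.804 mg/L.
DO = 10.8 − 3.804 = 6.996 mg/L.

DO ≈ 7.00 mg/L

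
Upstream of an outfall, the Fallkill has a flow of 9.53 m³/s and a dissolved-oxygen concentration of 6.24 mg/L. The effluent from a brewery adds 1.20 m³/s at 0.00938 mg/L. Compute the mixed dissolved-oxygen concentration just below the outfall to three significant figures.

5.54 mg/L

Flow-weighted mixing: C = (Q_r C_r + Q_w C_w)/(Q_r + Q_w)
= (9.53×6.24 + 1.20×0.00938)/(9.53 + 1.20) = 59.48/10.73 = 5.543 mg/L.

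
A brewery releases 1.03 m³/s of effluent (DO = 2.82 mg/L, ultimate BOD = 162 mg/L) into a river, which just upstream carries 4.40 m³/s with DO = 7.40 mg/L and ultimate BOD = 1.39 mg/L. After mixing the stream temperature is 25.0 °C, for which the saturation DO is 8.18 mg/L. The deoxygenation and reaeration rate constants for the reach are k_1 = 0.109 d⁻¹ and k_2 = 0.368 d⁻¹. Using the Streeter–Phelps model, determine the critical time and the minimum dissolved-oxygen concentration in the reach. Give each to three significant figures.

t_c ≈ 4.19 d; minimum DO ≈ 2.20 mg/L

Mixed DO = (4.40×7.40 + 1.03×2.82)/(4.40+1.03) = 35.46/5.430 = 6.531 mg/L.
Mixed L₀ = (4.40×1.39 + 1.03×162)/(5.430) = 173.0/5.430 = 31.86 mg/L.
Initial deficit D₀ = C_s − DO₀ = 8.18 − 6.531 = 1.649 mg/L.
t_c = (1/0.2590) ln[(0.368/0.109)(1 − 1.649×0.2590/(0.109×31.86))] = 3.861 × ln(2.961) = 4.191 d.
D_c = (0.109/0.368) × 31.86 × e^(−0.109×4.191) = 0.2962 × 31.86 × 0.6333 = 5.975 mg/L.
Minimum DO = 8.18 − 5.975 = 2.205 mg/L.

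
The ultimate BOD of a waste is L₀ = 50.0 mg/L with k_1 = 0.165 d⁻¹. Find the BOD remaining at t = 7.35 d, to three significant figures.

L_t = L₀ e^(−k_1 t) = 50.0 × e^(−0.165×7.35) = 50.0 × 0.2974 = 14.87 mg/L.

L ≈ 14.9 mg/L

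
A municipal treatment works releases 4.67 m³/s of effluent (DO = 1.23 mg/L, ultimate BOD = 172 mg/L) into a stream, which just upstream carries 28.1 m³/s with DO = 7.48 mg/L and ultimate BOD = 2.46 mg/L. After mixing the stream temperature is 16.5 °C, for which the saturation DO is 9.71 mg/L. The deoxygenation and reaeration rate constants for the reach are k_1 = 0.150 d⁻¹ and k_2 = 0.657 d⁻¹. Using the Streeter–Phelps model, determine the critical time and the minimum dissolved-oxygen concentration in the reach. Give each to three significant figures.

Mixed DO = (28.1×7.48 + 4.67×1.23)/(28.1+4.67) = 215.9/32.77 = 6.589 mg/L.
Mixed L₀ = (28.1×2.46 + 4.67×172)/(32.77) = 872.4/32.77 = 26.62 mg/L.
Initial deficit D₀ = C_s − DO₀ = 9.71 − 6.589 = 3.121 mg/L.
t_c = (1/0.5070) ln[(0.657/0.150)(1 − 3.121×0.5070/(0.150×26.62))] = 1.972 × ln(2.645) = 1.918 d.
D_c = (0.150/0.657) × 26.62 × e^(−0.150×1.918) = 0.2283 × 26.62 × 0.7500 = 4.558 mg/L.
Minimum DO = 9.71 − 4.558 = 5.152 mg/L.

t_c ≈ 1.92 d; minimum DO ≈ 5.15 mg/L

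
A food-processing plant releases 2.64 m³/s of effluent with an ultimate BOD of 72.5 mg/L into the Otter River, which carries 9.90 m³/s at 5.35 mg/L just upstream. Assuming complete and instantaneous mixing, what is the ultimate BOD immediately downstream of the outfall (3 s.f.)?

Flow-weighted mixing: C = (Q_r C_r + Q_w C_w)/(Q_r + Q_w)
= (9.90×5.35 + 2.64×72.5)/(9.90 + 2.64) = 244.4/12.54 = 19.49 mg/L.

19.5 mg/L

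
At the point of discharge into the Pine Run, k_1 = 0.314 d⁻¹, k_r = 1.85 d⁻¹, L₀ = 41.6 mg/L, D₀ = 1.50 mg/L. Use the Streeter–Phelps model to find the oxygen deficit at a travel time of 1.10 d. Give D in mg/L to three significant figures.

D ≈ 5.11 mg/L

k_1 L₀/(k_r−k_1) = 0.314×41.6/(1.85−0.314) = 13.06/1.536 = 8.504 mg/L.
e^(−k_1 t) = e^(−0.314×1.100) = 0.7079; e^(−k_r t) = e^(−1.85×1.100) = 0.1307.
D = 8.504 × (0.7079 − 0.1307) + 1.50 × 0.1307 = 4.909 + 0.1960 = 5.105 mg/L.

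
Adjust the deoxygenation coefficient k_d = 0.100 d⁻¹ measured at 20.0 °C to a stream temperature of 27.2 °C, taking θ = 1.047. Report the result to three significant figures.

k_d ≈ 0.139 d⁻¹

k_d(T₂) = k_d(T₁) · θ^(T₂−T₁) = 0.100 × 1.047^(27.2−20.0)
= 0.100 × 1.047^7.20 = 0.100 × 1.392 = 0.1392 d⁻¹.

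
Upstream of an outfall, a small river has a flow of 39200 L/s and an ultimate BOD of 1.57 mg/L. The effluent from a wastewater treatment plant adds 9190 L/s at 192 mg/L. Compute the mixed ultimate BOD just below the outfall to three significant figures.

37.7 mg/L

Flow-weighted mixing: C = (Q_r C_r + Q_w C_w)/(Q_r + Q_w)
= (39200×1.57 + 9190×192)/(39200 + 9190) = 1.826×10^6/48390 = 37.74 mg/L.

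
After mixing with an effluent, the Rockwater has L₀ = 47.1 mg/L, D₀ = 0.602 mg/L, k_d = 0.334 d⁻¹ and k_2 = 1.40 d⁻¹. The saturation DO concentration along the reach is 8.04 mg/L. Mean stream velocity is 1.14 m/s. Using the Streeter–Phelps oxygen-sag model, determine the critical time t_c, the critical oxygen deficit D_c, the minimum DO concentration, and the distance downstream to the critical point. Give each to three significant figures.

t_c ≈ 1.31 d; D_c ≈ 7.27 mg/L; min DO ≈ 0.774 mg/L; x_c ≈ 129 km

At the critical point dD/dt = 0, so k_d L₀ e^(−k_d t) = k_2 D. Substituting D(t) from the Streeter–Phelps equation and solving for t gives
t_c = ln[(k_2/k_d)(1 − D₀(k_2−k_d)/(k_d L₀))] / (k_2−k_d).
Here k_2−k_d = 1.066 d⁻¹ and 1 − D₀(k_2−k_d)/(k_d L₀) = 1 − 0.602×1.066/(0.334×47.1) = 0.9592, so
t_c = ln(4.192 × 0.9592) / 1.066 = 1.391 / 1.066 = 1.305 d.
L(t_c) = L₀ e^(−k_d t_c) = 47.1 × 0.6466 = 30.46 mg/L, and at the critical point k_2 D_c = k_d L, so D_c = (0.334/1.40) × 30.46 = 7.266 mg/L.
Minimum DO = C_s − D_c = 8.04 − 7.266 = 0.7739 mg/L.
x_c = v t_c = 1.14 m/s × 1.305 d × 86400 s/d = 128600 m ≈ 129 km.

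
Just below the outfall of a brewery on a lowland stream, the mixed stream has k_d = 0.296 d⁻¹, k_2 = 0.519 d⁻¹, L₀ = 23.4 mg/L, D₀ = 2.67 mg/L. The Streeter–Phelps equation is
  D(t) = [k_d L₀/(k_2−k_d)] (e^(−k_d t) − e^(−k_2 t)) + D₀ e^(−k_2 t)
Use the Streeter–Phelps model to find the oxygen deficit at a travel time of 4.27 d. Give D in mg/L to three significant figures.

D ≈ 5.68 mg/L

k_d L₀/(k_2−k_d) = 0.296×23.4/(0.519−0.296) = 6.926/0.2230 = 31.06 mg/L.
e^(−k_d t) = e^(−0.296×4.270) = 0.2825; e^(−k_2 t) = e^(−0.519×4.270) = 0.1090.
D = 31.06 × (0.2825 − 0.1090) + 2.67 × 0.1090 = 5.389 + 0.2911 = 5.680 mg/L.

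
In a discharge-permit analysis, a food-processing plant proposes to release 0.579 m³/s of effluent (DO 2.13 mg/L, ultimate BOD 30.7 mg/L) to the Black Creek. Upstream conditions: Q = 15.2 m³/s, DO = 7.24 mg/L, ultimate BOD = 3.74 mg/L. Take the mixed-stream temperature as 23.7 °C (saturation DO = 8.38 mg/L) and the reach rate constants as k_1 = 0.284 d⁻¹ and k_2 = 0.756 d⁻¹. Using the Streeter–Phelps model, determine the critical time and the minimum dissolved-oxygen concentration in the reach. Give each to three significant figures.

t_c ≈ 0.743 d; minimum DO ≈ 6.94 mg/L

Mixed DO = (15.2×7.24 + 0.579×2.13)/(15.2+0.579) = 111.3/15.78 = 7.052 mg/L.
Mixed L₀ = (15.2×3.74 + 0.579×30.7)/(15.78) = 74.62/15.78 = 4.729 mg/L.
Initial deficit D₀ = C_s − DO₀ = 8.38 − 7.052 = 1.328 mg/L.
t_c = (1/0.4720) ln[(0.756/0.284)(1 − 1.328×0.4720/(0.284×4.729))] = 2.119 × ln(1.420) = 0.7431 d.
D_c = (0.284/0.756) × 4.729 × e^(−0.284×0.7431) = 0.3757 × 4.729 × 0.8097 = 1.439 mg/L.
Minimum DO = 8.38 − 1.439 = 6.941 mg/L.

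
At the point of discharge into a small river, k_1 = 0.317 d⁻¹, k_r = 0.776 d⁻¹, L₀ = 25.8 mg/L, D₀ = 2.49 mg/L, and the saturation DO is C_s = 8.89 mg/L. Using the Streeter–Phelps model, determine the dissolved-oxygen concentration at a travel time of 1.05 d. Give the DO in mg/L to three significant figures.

DO ≈ 2.90 mg/L

k_1 L₀/(k_r−k_1) = 0.317×25.8/(0.776−0.317) = 8.179/0.4590 = 17.82 mg/L.
e^(−k_1 t) = e^(−0.317×1.050) = 0.7169; e^(−k_r t) = e^(−0.776×1.050) = 0.4427.
D = 17.82 × (0.7169 − 0.4427) + 2.49 × 0.4427 = 4.885 + 1.102 = 5.987 mg/L.
DO = C_s − D = 8.89 − 5.987 = 2.903 mg/L.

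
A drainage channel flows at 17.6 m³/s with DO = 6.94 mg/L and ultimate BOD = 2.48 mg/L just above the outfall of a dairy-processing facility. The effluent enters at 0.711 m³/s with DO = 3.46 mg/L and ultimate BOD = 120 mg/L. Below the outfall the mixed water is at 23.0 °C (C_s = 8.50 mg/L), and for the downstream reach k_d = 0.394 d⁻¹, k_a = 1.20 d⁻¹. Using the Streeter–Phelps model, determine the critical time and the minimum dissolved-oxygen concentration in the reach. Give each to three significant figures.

Mixed DO = (17.6×6.94 + 0.711×3.46)/(17.6+0.711) = 124.6/18.31 = 6.805 mg/L.
Mixed L₀ = (17.6×2.48 + 0.711×120)/(18.31) = 129.0/18.31 = 7.043 mg/L.
Initial deficit D₀ = C_s − DO₀ = 8.50 − 6.805 = 1.695 mg/L.
t_c = (1/0.8060) ln[(1.20/0.394)(1 − 1.695×0.8060/(0.394×7.043))] = 1.241 × ln(1.546) = 0.5407 d.
D_c = (0.394/1.20) × 7.043 × e^(−0.394×0.5407) = 0.3283 × 7.043 × 0.8081 = 1.869 mg/L.
Minimum DO = 8.50 − 1.869 = 6.631 mg/L.

t_c ≈ 0.541 d; minimum DO ≈ 6.63 mg/L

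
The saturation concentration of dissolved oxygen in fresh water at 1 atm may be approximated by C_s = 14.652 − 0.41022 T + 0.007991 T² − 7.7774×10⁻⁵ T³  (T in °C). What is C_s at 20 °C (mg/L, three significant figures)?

C_s = 14.652 − 0.41022×20 + 0.007991×20² − 7.7774×10⁻⁵×20³ = 9.022 mg/L.

C_s ≈ 9.02 mg/L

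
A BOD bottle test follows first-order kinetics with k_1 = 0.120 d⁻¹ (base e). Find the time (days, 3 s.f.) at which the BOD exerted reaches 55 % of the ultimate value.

t ≈ 6.65 d

y/L₀ = 1 − e^(−k_1 t) = 0.55 ⇒ e^(−k_1 t) = 0.450
t = −ln(0.450) / 0.120 = 0.7985 / 0.120 = 6.654 d.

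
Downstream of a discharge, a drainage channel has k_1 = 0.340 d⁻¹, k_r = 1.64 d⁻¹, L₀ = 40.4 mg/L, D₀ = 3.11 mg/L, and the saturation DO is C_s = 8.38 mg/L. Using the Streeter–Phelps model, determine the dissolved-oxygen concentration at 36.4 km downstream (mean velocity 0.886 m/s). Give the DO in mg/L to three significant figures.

Travel time t = x/v = 36.4 km / (0.886 m/s) = 36400 m / 0.886 m/s = 41080 s = 0.4755 d.
k_1 L₀/(k_r−k_1) = 0.340×40.4/(1.64−0.340) = 13.74/1.300 = 10.57 mg/L.
e^(−k_1 t) = e^(−0.340×0.4755) = 0.8507; e^(−k_r t) = e^(−1.64×0.4755) = 0.4585.
D = 10.57 × (0.8507 − 0.4585) + 3.11 × 0.4585 = 4.144 + 1.426 = 5.570 mg/L.
DO = C_s − D = 8.38 − 5.570 = 2.810 mg/L.

DO ≈ 2.81 mg/L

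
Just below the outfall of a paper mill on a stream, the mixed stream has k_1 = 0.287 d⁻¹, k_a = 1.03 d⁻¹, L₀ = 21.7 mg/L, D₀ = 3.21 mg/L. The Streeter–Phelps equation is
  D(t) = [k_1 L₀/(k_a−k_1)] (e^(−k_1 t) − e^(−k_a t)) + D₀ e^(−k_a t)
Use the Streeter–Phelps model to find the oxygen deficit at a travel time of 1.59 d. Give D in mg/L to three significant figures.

D ≈ 4.31 mg/L

k_1 L₀/(k_a−k_1) = 0.287×21.7/(1.03−0.287) = 6.228/0.7430 = 8.382 mg/L.
e^(−k_1 t) = e^(−0.287×1.590) = 0.6336; e^(−k_a t) = e^(−1.03×1.590) = 0.1944.
D = 8.382 × (0.6336 − 0.1944) + 3.21 × 0.1944 = 3.681 + 0.6241 = 4.305 mg/L.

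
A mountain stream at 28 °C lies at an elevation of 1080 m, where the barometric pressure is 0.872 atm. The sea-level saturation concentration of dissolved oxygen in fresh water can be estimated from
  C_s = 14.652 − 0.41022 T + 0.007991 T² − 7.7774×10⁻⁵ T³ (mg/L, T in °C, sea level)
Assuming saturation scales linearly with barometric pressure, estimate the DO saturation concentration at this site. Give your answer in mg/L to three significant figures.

C_s ≈ 6.73 mg/L

At sea level: C_s = 14.652 − 0.41022×28 + 0.007991×28² − 7.7774×10⁻⁵×28³ = 7.723 mg/L.
Pressure correction: C_s' = 7.723 × 0.872 = 6.735 mg/L.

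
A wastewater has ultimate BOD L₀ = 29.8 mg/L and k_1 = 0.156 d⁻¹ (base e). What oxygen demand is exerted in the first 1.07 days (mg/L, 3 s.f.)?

y_t = L₀(1 − e^(−k_1 t)) = 29.8 × (1 − e^(−0.156×1.07))
= 29.8 × (1 − 0.8463) = 29.8 × 0.1537 = 4.581 mg/L.

y ≈ 4.58 mg/L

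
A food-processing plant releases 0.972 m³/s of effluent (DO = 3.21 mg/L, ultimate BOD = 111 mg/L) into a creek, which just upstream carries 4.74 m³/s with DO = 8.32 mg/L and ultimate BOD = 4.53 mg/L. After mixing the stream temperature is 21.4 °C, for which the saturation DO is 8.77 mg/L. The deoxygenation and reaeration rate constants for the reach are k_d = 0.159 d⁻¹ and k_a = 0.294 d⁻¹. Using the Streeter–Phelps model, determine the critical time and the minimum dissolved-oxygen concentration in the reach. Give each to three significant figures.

Mixed DO = (4.74×8.32 + 0.972×3.21)/(4.74+0.972) = 42.56/5.712 = 7.450 mg/L.
Mixed L₀ = (4.74×4.53 + 0.972×111)/(5.712) = 129.4/5.712 = 22.65 mg/L.
Initial deficit D₀ = C_s − DO₀ = 8.77 − 7.450 = 1.320 mg/L.
t_c = (1/0.1350) ln[(0.294/0.159)(1 − 1.320×0.1350/(0.159×22.65))] = 7.407 × ln(1.758) = 4.177 d.
D_c = (0.159/0.294) × 22.65 × e^(−0.159×4.177) = 0.5408 × 22.65 × 0.5147 = 6.304 mg/L.
Minimum DO = 8.77 − 6.304 = 2.466 mg/L.

t_c ≈ 4.18 d; minimum DO ≈ 2.47 mg/L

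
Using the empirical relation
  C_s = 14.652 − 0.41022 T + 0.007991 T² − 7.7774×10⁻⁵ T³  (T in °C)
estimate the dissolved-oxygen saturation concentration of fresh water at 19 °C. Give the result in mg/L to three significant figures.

C_s ≈ 9.21 mg/L

C_s = 14.652 − 0.41022×19 + 0.007991×19² − 7.7774×10⁻⁵×19³ = 9.209 mg/L.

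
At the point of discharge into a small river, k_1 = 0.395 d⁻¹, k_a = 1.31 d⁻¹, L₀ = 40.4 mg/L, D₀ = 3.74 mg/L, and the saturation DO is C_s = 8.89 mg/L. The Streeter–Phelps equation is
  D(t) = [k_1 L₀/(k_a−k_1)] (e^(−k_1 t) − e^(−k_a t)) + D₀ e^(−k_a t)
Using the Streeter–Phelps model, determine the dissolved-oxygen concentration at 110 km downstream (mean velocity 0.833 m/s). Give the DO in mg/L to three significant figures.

Travel time t = x/v = 110 km / (0.833 m/s) = 110000 m / 0.833 m/s = 132100 s = 1.528 d.
k_1 L₀/(k_a−k_1) = 0.395×40.4/(1.31−0.395) = 15.96/0.9150 = 17.44 mg/L.
e^(−k_1 t) = e^(−0.395×1.528) = 0.5468; e^(−k_a t) = e^(−1.31×1.528) = 0.1350.
D = 17.44 × (0.5468 − 0.1350) + 3.74 × 0.1350 = 7.181 + 0.5050 = 7.686 mg/L.
DO = C_s − D = 8.89 − 7.686 = 1.204 mg/L.

DO ≈ 1.20 mg/L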